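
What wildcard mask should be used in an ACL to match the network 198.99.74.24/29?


Subnet mask: 255.255.255.248
Wildcard = 255.255.255.255 - subnet mask
255 - 255 = 0
255 - 255 = 0
255 - 255 = 0
255 - 248 = 7
Wildcard: 0.0.0.7


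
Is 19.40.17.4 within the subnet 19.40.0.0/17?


Subnet network: 19.40.0.0
Test IP AND mask: 19.40.0.0
Yes, 19.40.17.4 is in 19.40.0.0/17


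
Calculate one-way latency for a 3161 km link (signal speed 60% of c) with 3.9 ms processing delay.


Speed = 0.6 * 3e5 km/s = 180000 km/s
Propagation delay = 3161 / 180000 = 0.0176 s = 17.5611 ms
Processing delay = 3.9 ms
Total one-way latency = 21.4611 ms


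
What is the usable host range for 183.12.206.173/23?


Network: 183.12.206.0
Broadcast: 183.12.207.255
First usable = network + 1
Last usable = broadcast - 1
Range: 183.12.206.1 to 183.12.207.254


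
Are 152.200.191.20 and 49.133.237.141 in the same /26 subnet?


Mask: 255.255.255.192
152.200.191.20 AND mask = 152.200.191.0
49.133.237.141 AND mask = 49.133.237.128
No, different subnets (152.200.191.0 vs 49.133.237.128)


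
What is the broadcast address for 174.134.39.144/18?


Network: 174.134.0.0/18
Host bits = 14
Set all host bits to 1:
Broadcast: 174.134.63.255


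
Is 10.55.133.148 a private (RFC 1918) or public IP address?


RFC 1918 private ranges:
  10.0.0.0/8 (10.0.0.0 - 10.255.255.255)
  172.16.0.0/12 (172.16.0.0 - 172.31.255.255)
  192.168.0.0/16 (192.168.0.0 - 192.168.255.255)
Private (in 10.0.0.0/8)


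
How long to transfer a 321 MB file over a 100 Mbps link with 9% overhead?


Effective throughput = 100 * (1 - 9/100) = 91 Mbps
File size in Mb = 321 * 8 = 2568 Mb
Time = 2568 / 91
Time = 28.2198 seconds


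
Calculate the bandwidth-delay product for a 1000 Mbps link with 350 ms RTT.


BDP = bandwidth * RTT
= 1000 Mbps * 350 ms
= 1000 * 1e6 * 350 / 1000 bits
= 350000000 bits
= 43750000 bytes
= 42724.6094 KB
BDP = 350000000 bits (43750000 bytes)


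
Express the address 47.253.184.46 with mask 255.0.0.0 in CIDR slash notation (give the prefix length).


Binary: 11111111.00000000.00000000.00000000
Count leading 1s
Prefix: /8


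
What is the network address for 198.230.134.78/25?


IP:   11000110.11100110.10000110.01001110
Mask: 11111111.11111111.11111111.10000000
AND operation:
Net:  11000110.11100110.10000110.00000000
Network: 198.230.134.0/25


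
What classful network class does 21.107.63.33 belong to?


First octet: 21
Binary: 00010101
0xxxxxxx -> Class A (1-126)
Class A, default mask 255.0.0.0 (/8)


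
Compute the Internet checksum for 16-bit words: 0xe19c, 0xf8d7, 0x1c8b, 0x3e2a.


Sum all words (with carry folding):
+ 0xe19c = 0xe19c
+ 0xf8d7 = 0xda74
+ 0x1c8b = 0xf6ff
+ 0x3e2a = 0x352a
One's complement: ~0x352a
Checksum = 0xcad5


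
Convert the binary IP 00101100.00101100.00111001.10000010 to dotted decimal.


00101100 = 44
00101100 = 44
00111001 = 57
10000010 = 130
IP: 44.44.57.130


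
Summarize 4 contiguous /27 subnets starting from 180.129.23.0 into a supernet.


Original prefix: /27
Number of subnets: 4 = 2^2
New prefix = 27 - 2 = 25
Supernet: 180.129.23.0/25


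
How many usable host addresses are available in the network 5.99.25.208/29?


Host bits = 32 - 29 = 3
Total addresses = 2^3 = 8
Usable = total - 2 (network and broadcast)
Usable hosts: 6


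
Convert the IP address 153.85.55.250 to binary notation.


153 = 10011001
85 = 01010101
55 = 00110111
250 = 11111010
Binary: 10011001.01010101.00110111.11111010


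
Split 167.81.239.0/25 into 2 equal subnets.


New prefix = 25 + 1 = 26
Each subnet has 64 addresses
  167.81.239.0/26
  167.81.239.64/26
Subnets: 167.81.239.0/26, 167.81.239.64/26


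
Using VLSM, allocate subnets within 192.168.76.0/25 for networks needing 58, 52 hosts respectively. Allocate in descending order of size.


58 hosts -> /26 (62 usable): 192.168.76.0/26
52 hosts -> /26 (62 usable): 192.168.76.64/26
Allocation: 192.168.76.0/26 (58 hosts, 62 usable); 192.168.76.64/26 (52 hosts, 62 usable)


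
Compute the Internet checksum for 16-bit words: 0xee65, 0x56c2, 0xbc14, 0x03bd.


Sum all words (with carry folding):
+ 0xee65 = 0xee65
+ 0x56c2 = 0x4528
+ 0xbc14 = 0x013d
+ 0x03bd = 0x04fa
One's complement: ~0x04fa
Checksum = 0xfb05


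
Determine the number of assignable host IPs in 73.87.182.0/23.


Host bits = 32 - 23 = 9
Total addresses = 2^9 = 512
Usable = total - 2 (network and broadcast)
Usable hosts: 510


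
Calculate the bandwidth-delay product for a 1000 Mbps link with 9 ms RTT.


BDP = bandwidth * RTT
= 1000 Mbps * 9 ms
= 1000 * 1e6 * 9 / 1000 bits
= 9000000 bits
= 1125000 bytes
= 1098.6328 KB
BDP = 9000000 bits (1125000 bytes)


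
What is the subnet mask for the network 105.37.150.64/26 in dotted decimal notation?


/26 means 26 network bits, 6 host bits
Binary: 11111111111111111111111111000000
Mask: 255.255.255.192


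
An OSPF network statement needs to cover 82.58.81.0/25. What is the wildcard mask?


Subnet mask: 255.255.255.128
Wildcard = 255.255.255.255 - subnet mask
255 - 255 = 0
255 - 255 = 0
255 - 255 = 0
255 - 128 = 127
Wildcard: 0.0.0.127


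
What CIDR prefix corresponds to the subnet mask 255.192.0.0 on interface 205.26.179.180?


Binary: 11111111.11000000.00000000.00000000
Count leading 1s
Prefix: /10


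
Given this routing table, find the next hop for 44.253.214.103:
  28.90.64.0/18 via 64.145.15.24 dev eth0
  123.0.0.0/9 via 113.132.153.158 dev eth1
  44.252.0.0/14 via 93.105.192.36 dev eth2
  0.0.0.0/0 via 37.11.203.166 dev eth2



Longest prefix match for 44.253.214.103:
  /18 28.90.64.0: no
  /9 123.0.0.0: no
  /14 44.252.0.0: MATCH
  /0 0.0.0.0: MATCH
Selected: next-hop 93.105.192.36 via eth2 (matched /14)


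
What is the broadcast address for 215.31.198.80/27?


Network: 215.31.198.64/27
Host bits = 5
Set all host bits to 1:
Broadcast: 215.31.198.95


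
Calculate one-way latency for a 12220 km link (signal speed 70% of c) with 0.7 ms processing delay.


Speed = 0.7 * 3e5 km/s = 210000 km/s
Propagation delay = 12220 / 210000 = 0.0582 s = 58.1905 ms
Processing delay = 0.7 ms
Total one-way latency = 58.8905 ms


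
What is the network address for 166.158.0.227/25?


IP:   10100110.10011110.00000000.11100011
Mask: 11111111.11111111.11111111.10000000
AND operation:
Net:  10100110.10011110.00000000.10000000
Network: 166.158.0.128/25


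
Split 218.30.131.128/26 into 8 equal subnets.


New prefix = 26 + 3 = 29
Each subnet has 8 addresses
  218.30.131.128/29
  218.30.131.136/29
  218.30.131.144/29
  218.30.131.152/29
  218.30.131.160/29
  218.30.131.168/29
  218.30.131.176/29
  218.30.131.184/29
Subnets: 218.30.131.128/29, 218.30.131.136/29, 218.30.131.144/29, 218.30.131.152/29, 218.30.131.160/29, 218.30.131.168/29, 218.30.131.176/29, 218.30.131.184/29


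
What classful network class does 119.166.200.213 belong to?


First octet: 119
Binary: 01110111
0xxxxxxx -> Class A (1-126)
Class A, default mask 255.0.0.0 (/8)


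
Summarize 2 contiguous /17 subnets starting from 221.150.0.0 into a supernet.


Original prefix: /17
Number of subnets: 2 = 2^1
New prefix = 17 - 1 = 16
Supernet: 221.150.0.0/16


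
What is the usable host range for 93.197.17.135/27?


Network: 93.197.17.128
Broadcast: 93.197.17.159
First usable = network + 1
Last usable = broadcast - 1
Range: 93.197.17.129 to 93.197.17.158


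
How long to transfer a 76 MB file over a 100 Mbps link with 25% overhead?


Effective throughput = 100 * (1 - 25/100) = 75 Mbps
File size in Mb = 76 * 8 = 608 Mb
Time = 608 / 75
Time = 8.1067 seconds


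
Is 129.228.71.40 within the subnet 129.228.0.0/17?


Subnet network: 129.228.0.0
Test IP AND mask: 129.228.0.0
Yes, 129.228.71.40 is in 129.228.0.0/17


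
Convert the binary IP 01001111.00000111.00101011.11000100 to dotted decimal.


01001111 = 79
00000111 = 7
00101011 = 43
11000100 = 196
IP: 79.7.43.196


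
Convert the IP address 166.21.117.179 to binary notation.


166 = 10100110
21 = 00010101
117 = 01110101
179 = 10110011
Binary: 10100110.00010101.01110101.10110011


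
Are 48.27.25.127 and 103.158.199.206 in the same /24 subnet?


Mask: 255.255.255.0
48.27.25.127 AND mask = 48.27.25.0
103.158.199.206 AND mask = 103.158.199.0
No, different subnets (48.27.25.0 vs 103.158.199.0)


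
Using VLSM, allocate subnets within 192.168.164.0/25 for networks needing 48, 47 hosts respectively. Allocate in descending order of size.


48 hosts -> /26 (62 usable): 192.168.164.0/26
47 hosts -> /26 (62 usable): 192.168.164.64/26
Allocation: 192.168.164.0/26 (48 hosts, 62 usable); 192.168.164.64/26 (47 hosts, 62 usable)


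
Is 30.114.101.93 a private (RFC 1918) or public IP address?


RFC 1918 private ranges:
  10.0.0.0/8 (10.0.0.0 - 10.255.255.255)
  172.16.0.0/12 (172.16.0.0 - 172.31.255.255)
  192.168.0.0/16 (192.168.0.0 - 192.168.255.255)
Public (not in any RFC 1918 range)


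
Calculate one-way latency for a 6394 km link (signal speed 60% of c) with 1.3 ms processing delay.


Speed = 0.6 * 3e5 km/s = 180000 km/s
Propagation delay = 6394 / 180000 = 0.0355 s = 35.5222 ms
Processing delay = 1.3 ms
Total one-way latency = 36.8222 ms


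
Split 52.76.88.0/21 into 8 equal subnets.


New prefix = 21 + 3 = 24
Each subnet has 256 addresses
  52.76.88.0/24
  52.76.89.0/24
  52.76.90.0/24
  52.76.91.0/24
  52.76.92.0/24
  52.76.93.0/24
  52.76.94.0/24
  52.76.95.0/24
Subnets: 52.76.88.0/24, 52.76.89.0/24, 52.76.90.0/24, 52.76.91.0/24, 52.76.92.0/24, 52.76.93.0/24, 52.76.94.0/24, 52.76.95.0/24


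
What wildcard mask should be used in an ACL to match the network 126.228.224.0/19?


Subnet mask: 255.255.224.0
Wildcard = 255.255.255.255 - subnet mask
255 - 255 = 0
255 - 255 = 0
255 - 224 = 31
255 - 0 = 255
Wildcard: 0.0.31.255


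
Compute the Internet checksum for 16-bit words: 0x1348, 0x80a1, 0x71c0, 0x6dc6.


Sum all words (with carry folding):
+ 0x1348 = 0x1348
+ 0x80a1 = 0x93e9
+ 0x71c0 = 0x05aa
+ 0x6dc6 = 0x7370
One's complement: ~0x7370
Checksum = 0x8c8f


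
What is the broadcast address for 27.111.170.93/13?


Network: 27.104.0.0/13
Host bits = 19
Set all host bits to 1:
Broadcast: 27.111.255.255


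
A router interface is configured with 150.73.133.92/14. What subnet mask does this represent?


/14 means 14 network bits, 18 host bits
Binary: 11111111111111000000000000000000
Mask: 255.252.0.0


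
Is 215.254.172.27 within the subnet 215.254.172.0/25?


Subnet network: 215.254.172.0
Test IP AND mask: 215.254.172.0
Yes, 215.254.172.27 is in 215.254.172.0/25


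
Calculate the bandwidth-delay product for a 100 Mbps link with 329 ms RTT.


BDP = bandwidth * RTT
= 100 Mbps * 329 ms
= 100 * 1e6 * 329 / 1000 bits
= 32900000 bits
= 4112500 bytes
= 4016.1133 KB
BDP = 32900000 bits (4112500 bytes)


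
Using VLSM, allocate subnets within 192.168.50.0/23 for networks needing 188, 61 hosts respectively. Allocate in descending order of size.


188 hosts -> /24 (254 usable): 192.168.50.0/24
61 hosts -> /26 (62 usable): 192.168.51.0/26
Allocation: 192.168.50.0/24 (188 hosts, 254 usable); 192.168.51.0/26 (61 hosts, 62 usable)


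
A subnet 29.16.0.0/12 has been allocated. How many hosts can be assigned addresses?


Host bits = 32 - 12 = 20
Total addresses = 2^20 = 1048576
Usable = total - 2 (network and broadcast)
Usable hosts: 1048574


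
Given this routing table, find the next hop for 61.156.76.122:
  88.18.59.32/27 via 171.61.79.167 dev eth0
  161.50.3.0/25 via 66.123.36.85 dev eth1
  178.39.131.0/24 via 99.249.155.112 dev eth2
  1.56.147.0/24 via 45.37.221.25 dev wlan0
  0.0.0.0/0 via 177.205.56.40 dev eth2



Longest prefix match for 61.156.76.122:
  /27 88.18.59.32: no
  /25 161.50.3.0: no
  /24 178.39.131.0: no
  /24 1.56.147.0: no
  /0 0.0.0.0: MATCH
Selected: next-hop 177.205.56.40 via eth2 (matched /0)


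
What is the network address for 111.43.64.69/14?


IP:   01101111.00101011.01000000.01000101
Mask: 11111111.11111100.00000000.00000000
AND operation:
Net:  01101111.00101000.00000000.00000000
Network: 111.40.0.0/14


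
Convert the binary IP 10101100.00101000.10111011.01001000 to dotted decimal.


10101100 = 172
00101000 = 40
10111011 = 187
01001000 = 72
IP: 172.40.187.72


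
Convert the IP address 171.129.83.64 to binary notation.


171 = 10101011
129 = 10000001
83 = 01010011
64 = 01000000
Binary: 10101011.10000001.01010011.01000000


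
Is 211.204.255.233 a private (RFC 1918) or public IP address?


RFC 1918 private ranges:
  10.0.0.0/8 (10.0.0.0 - 10.255.255.255)
  172.16.0.0/12 (172.16.0.0 - 172.31.255.255)
  192.168.0.0/16 (192.168.0.0 - 192.168.255.255)
Public (not in any RFC 1918 range)


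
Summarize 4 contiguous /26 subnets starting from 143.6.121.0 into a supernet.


Original prefix: /26
Number of subnets: 4 = 2^2
New prefix = 26 - 2 = 24
Supernet: 143.6.121.0/24


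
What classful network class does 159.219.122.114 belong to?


First octet: 159
Binary: 10011111
10xxxxxx -> Class B (128-191)
Class B, default mask 255.255.0.0 (/16)


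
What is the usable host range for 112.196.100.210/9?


Network: 112.128.0.0
Broadcast: 112.255.255.255
First usable = network + 1
Last usable = broadcast - 1
Range: 112.128.0.1 to 112.255.255.254


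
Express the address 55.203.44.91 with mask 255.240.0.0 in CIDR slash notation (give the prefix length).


Binary: 11111111.11110000.00000000.00000000
Count leading 1s
Prefix: /12


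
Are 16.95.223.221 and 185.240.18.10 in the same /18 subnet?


Mask: 255.255.192.0
16.95.223.221 AND mask = 16.95.192.0
185.240.18.10 AND mask = 185.240.0.0
No, different subnets (16.95.192.0 vs 185.240.0.0)


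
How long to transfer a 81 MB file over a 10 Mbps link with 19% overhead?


Effective throughput = 10 * (1 - 19/100) = 8.1 Mbps
File size in Mb = 81 * 8 = 648 Mb
Time = 648 / 8.1
Time = 80.0 seconds


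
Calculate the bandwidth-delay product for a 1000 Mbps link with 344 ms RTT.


BDP = bandwidth * RTT
= 1000 Mbps * 344 ms
= 1000 * 1e6 * 344 / 1000 bits
= 344000000 bits
= 43000000 bytes
= 41992.1875 KB
BDP = 344000000 bits (43000000 bytes)


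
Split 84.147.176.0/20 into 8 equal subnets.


New prefix = 20 + 3 = 23
Each subnet has 512 addresses
  84.147.176.0/23
  84.147.178.0/23
  84.147.180.0/23
  84.147.182.0/23
  84.147.184.0/23
  84.147.186.0/23
  84.147.188.0/23
  84.147.190.0/23
Subnets: 84.147.176.0/23, 84.147.178.0/23, 84.147.180.0/23, 84.147.182.0/23, 84.147.184.0/23, 84.147.186.0/23, 84.147.188.0/23, 84.147.190.0/23


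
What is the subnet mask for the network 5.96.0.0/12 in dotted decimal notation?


/12 means 12 network bits, 20 host bits
Binary: 11111111111100000000000000000000
Mask: 255.240.0.0


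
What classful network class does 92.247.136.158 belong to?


First octet: 92
Binary: 01011100
0xxxxxxx -> Class A (1-126)
Class A, default mask 255.0.0.0 (/8)


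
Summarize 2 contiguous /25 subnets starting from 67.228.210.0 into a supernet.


Original prefix: /25
Number of subnets: 2 = 2^1
New prefix = 25 - 1 = 24
Supernet: 67.228.210.0/24


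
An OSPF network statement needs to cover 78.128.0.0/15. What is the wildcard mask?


Subnet mask: 255.254.0.0
Wildcard = 255.255.255.255 - subnet mask
255 - 255 = 0
255 - 254 = 1
255 - 0 = 255
255 - 0 = 255
Wildcard: 0.1.255.255


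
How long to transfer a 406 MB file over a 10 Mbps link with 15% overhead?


Effective throughput = 10 * (1 - 15/100) = 8.5 Mbps
File size in Mb = 406 * 8 = 3248 Mb
Time = 3248 / 8.5
Time = 382.1176 seconds


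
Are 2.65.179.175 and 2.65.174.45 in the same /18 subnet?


Mask: 255.255.192.0
2.65.179.175 AND mask = 2.65.128.0
2.65.174.45 AND mask = 2.65.128.0
Yes, same subnet (2.65.128.0)


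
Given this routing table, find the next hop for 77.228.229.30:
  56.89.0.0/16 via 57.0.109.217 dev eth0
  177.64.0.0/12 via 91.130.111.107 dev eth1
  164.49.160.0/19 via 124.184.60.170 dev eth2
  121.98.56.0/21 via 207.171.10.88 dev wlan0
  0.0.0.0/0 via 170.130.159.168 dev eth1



Longest prefix match for 77.228.229.30:
  /16 56.89.0.0: no
  /12 177.64.0.0: no
  /19 164.49.160.0: no
  /21 121.98.56.0: no
  /0 0.0.0.0: MATCH
Selected: next-hop 170.130.159.168 via eth1 (matched /0)


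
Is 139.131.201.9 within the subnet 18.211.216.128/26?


Subnet network: 18.211.216.128
Test IP AND mask: 139.131.201.0
No, 139.131.201.9 is not in 18.211.216.128/26


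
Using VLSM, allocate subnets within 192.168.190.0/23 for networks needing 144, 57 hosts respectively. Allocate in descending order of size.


144 hosts -> /24 (254 usable): 192.168.190.0/24
57 hosts -> /26 (62 usable): 192.168.191.0/26
Allocation: 192.168.190.0/24 (144 hosts, 254 usable); 192.168.191.0/26 (57 hosts, 62 usable)


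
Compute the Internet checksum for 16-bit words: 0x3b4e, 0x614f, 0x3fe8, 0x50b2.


Sum all words (with carry folding):
+ 0x3b4e = 0x3b4e
+ 0x614f = 0x9c9d
+ 0x3fe8 = 0xdc85
+ 0x50b2 = 0x2d38
One's complement: ~0x2d38
Checksum = 0xd2c7


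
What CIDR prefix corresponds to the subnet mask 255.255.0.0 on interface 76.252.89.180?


Binary: 11111111.11111111.00000000.00000000
Count leading 1s
Prefix: /16


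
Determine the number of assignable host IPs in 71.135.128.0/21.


Host bits = 32 - 21 = 11
Total addresses = 2^11 = 2048
Usable = total - 2 (network and broadcast)
Usable hosts: 2046


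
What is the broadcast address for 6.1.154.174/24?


Network: 6.1.154.0/24
Host bits = 8
Set all host bits to 1:
Broadcast: 6.1.154.255


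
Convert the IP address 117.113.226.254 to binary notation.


117 = 01110101
113 = 01110001
226 = 11100010
254 = 11111110
Binary: 01110101.01110001.11100010.11111110


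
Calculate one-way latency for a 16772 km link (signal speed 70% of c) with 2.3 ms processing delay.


Speed = 0.7 * 3e5 km/s = 210000 km/s
Propagation delay = 16772 / 210000 = 0.0799 s = 79.8667 ms
Processing delay = 2.3 ms
Total one-way latency = 82.1667 ms


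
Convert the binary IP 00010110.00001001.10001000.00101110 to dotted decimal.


00010110 = 22
00001001 = 9
10001000 = 136
00101110 = 46
IP: 22.9.136.46


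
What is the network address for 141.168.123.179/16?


IP:   10001101.10101000.01111011.10110011
Mask: 11111111.11111111.00000000.00000000
AND operation:
Net:  10001101.10101000.00000000.00000000
Network: 141.168.0.0/16


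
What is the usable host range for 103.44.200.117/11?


Network: 103.32.0.0
Broadcast: 103.63.255.255
First usable = network + 1
Last usable = broadcast - 1
Range: 103.32.0.1 to 103.63.255.254


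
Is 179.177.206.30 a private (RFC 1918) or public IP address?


RFC 1918 private ranges:
  10.0.0.0/8 (10.0.0.0 - 10.255.255.255)
  172.16.0.0/12 (172.16.0.0 - 172.31.255.255)
  192.168.0.0/16 (192.168.0.0 - 192.168.255.255)
Public (not in any RFC 1918 range)


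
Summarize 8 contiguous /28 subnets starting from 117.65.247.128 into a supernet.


Original prefix: /28
Number of subnets: 8 = 2^3
New prefix = 28 - 3 = 25
Supernet: 117.65.247.128/25


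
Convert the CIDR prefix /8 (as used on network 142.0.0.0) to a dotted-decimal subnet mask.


/8 means 8 network bits, 24 host bits
Binary: 11111111000000000000000000000000
Mask: 255.0.0.0


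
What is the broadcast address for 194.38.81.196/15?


Network: 194.38.0.0/15
Host bits = 17
Set all host bits to 1:
Broadcast: 194.39.255.255


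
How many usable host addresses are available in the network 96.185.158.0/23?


Host bits = 32 - 23 = 9
Total addresses = 2^9 = 512
Usable = total - 2 (network and broadcast)
Usable hosts: 510


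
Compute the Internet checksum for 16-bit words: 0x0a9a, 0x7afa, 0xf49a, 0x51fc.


Sum all words (with carry folding):
+ 0x0a9a = 0x0a9a
+ 0x7afa = 0x8594
+ 0xf49a = 0x7a2f
+ 0x51fc = 0xcc2b
One's complement: ~0xcc2b
Checksum = 0x33d4


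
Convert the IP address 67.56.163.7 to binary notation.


67 = 01000011
56 = 00111000
163 = 10100011
7 = 00000111
Binary: 01000011.00111000.10100011.00000111


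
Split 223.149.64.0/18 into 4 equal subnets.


New prefix = 18 + 2 = 20
Each subnet has 4096 addresses
  223.149.64.0/20
  223.149.80.0/20
  223.149.96.0/20
  223.149.112.0/20
Subnets: 223.149.64.0/20, 223.149.80.0/20, 223.149.96.0/20, 223.149.112.0/20


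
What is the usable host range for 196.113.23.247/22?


Network: 196.113.20.0
Broadcast: 196.113.23.255
First usable = network + 1
Last usable = broadcast - 1
Range: 196.113.20.1 to 196.113.23.254


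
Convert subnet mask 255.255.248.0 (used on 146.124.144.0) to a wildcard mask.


Subnet mask: 255.255.248.0
Wildcard = 255.255.255.255 - subnet mask
255 - 255 = 0
255 - 255 = 0
255 - 248 = 7
255 - 0 = 255
Wildcard: 0.0.7.255


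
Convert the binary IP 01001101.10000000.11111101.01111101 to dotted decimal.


01001101 = 77
10000000 = 128
11111101 = 253
01111101 = 125
IP: 77.128.253.125


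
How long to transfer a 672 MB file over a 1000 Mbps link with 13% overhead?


Effective throughput = 1000 * (1 - 13/100) = 870 Mbps
File size in Mb = 672 * 8 = 5376 Mb
Time = 5376 / 870
Time = 6.1793 seconds


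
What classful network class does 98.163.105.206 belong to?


First octet: 98
Binary: 01100010
0xxxxxxx -> Class A (1-126)
Class A, default mask 255.0.0.0 (/8)


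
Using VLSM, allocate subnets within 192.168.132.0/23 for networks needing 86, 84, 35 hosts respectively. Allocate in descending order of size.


86 hosts -> /25 (126 usable): 192.168.132.0/25
84 hosts -> /25 (126 usable): 192.168.132.128/25
35 hosts -> /26 (62 usable): 192.168.133.0/26
Allocation: 192.168.132.0/25 (86 hosts, 126 usable); 192.168.132.128/25 (84 hosts, 126 usable); 192.168.133.0/26 (35 hosts, 62 usable)


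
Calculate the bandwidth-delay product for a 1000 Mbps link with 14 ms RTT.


BDP = bandwidth * RTT
= 1000 Mbps * 14 ms
= 1000 * 1e6 * 14 / 1000 bits
= 14000000 bits
= 1750000 bytes
= 1708.9844 KB
BDP = 14000000 bits (1750000 bytes)


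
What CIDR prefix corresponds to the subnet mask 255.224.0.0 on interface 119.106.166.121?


Binary: 11111111.11100000.00000000.00000000
Count leading 1s
Prefix: /11


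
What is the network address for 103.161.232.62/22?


IP:   01100111.10100001.11101000.00111110
Mask: 11111111.11111111.11111100.00000000
AND operation:
Net:  01100111.10100001.11101000.00000000
Network: 103.161.232.0/22


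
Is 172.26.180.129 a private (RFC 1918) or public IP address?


RFC 1918 private ranges:
  10.0.0.0/8 (10.0.0.0 - 10.255.255.255)
  172.16.0.0/12 (172.16.0.0 - 172.31.255.255)
  192.168.0.0/16 (192.168.0.0 - 192.168.255.255)
Private (in 172.16.0.0/12)


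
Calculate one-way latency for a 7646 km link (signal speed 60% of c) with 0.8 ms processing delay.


Speed = 0.6 * 3e5 km/s = 180000 km/s
Propagation delay = 7646 / 180000 = 0.0425 s = 42.4778 ms
Processing delay = 0.8 ms
Total one-way latency = 43.2778 ms


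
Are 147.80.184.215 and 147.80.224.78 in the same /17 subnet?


Mask: 255.255.128.0
147.80.184.215 AND mask = 147.80.128.0
147.80.224.78 AND mask = 147.80.128.0
Yes, same subnet (147.80.128.0)


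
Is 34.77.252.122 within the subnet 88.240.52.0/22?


Subnet network: 88.240.52.0
Test IP AND mask: 34.77.252.0
No, 34.77.252.122 is not in 88.240.52.0/22


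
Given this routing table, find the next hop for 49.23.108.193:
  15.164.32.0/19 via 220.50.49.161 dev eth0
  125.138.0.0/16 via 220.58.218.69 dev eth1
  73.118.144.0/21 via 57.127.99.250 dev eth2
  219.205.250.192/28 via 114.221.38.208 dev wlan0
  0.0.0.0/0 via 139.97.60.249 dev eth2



Longest prefix match for 49.23.108.193:
  /19 15.164.32.0: no
  /16 125.138.0.0: no
  /21 73.118.144.0: no
  /28 219.205.250.192: no
  /0 0.0.0.0: MATCH
Selected: next-hop 139.97.60.249 via eth2 (matched /0)


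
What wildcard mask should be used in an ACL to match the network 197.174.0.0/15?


Subnet mask: 255.254.0.0
Wildcard = 255.255.255.255 - subnet mask
255 - 255 = 0
255 - 254 = 1
255 - 0 = 255
255 - 0 = 255
Wildcard: 0.1.255.255


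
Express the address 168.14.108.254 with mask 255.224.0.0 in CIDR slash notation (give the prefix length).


Binary: 11111111.11100000.00000000.00000000
Count leading 1s
Prefix: /11


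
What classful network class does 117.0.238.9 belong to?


First octet: 117
Binary: 01110101
0xxxxxxx -> Class A (1-126)
Class A, default mask 255.0.0.0 (/8)


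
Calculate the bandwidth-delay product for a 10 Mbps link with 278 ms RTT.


BDP = bandwidth * RTT
= 10 Mbps * 278 ms
= 10 * 1e6 * 278 / 1000 bits
= 2780000 bits
= 347500 bytes
= 339.3555 KB
BDP = 2780000 bits (347500 bytes)


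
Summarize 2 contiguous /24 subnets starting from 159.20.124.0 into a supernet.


Original prefix: /24
Number of subnets: 2 = 2^1
New prefix = 24 - 1 = 23
Supernet: 159.20.124.0/23


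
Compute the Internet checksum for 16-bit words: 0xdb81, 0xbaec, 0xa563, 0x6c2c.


Sum all words (with carry folding):
+ 0xdb81 = 0xdb81
+ 0xbaec = 0x966e
+ 0xa563 = 0x3bd2
+ 0x6c2c = 0xa7fe
One's complement: ~0xa7fe
Checksum = 0x5801


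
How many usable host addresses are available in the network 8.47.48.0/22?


Host bits = 32 - 22 = 10
Total addresses = 2^10 = 1024
Usable = total - 2 (network and broadcast)
Usable hosts: 1022


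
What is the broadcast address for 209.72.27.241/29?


Network: 209.72.27.240/29
Host bits = 3
Set all host bits to 1:
Broadcast: 209.72.27.247


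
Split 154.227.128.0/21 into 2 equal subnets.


New prefix = 21 + 1 = 22
Each subnet has 1024 addresses
  154.227.128.0/22
  154.227.132.0/22
Subnets: 154.227.128.0/22, 154.227.132.0/22


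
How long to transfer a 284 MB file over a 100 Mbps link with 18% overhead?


Effective throughput = 100 * (1 - 18/100) = 82 Mbps
File size in Mb = 284 * 8 = 2272 Mb
Time = 2272 / 82
Time = 27.7073 seconds


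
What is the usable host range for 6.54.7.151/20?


Network: 6.54.0.0
Broadcast: 6.54.15.255
First usable = network + 1
Last usable = broadcast - 1
Range: 6.54.0.1 to 6.54.15.254


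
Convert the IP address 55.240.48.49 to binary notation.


55 = 00110111
240 = 11110000
48 = 00110000
49 = 00110001
Binary: 00110111.11110000.00110000.00110001


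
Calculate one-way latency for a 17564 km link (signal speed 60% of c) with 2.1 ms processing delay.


Speed = 0.6 * 3e5 km/s = 180000 km/s
Propagation delay = 17564 / 180000 = 0.0976 s = 97.5778 ms
Processing delay = 2.1 ms
Total one-way latency = 99.6778 ms


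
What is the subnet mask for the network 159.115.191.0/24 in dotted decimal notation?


/24 means 24 network bits, 8 host bits
Binary: 11111111111111111111111100000000
Mask: 255.255.255.0


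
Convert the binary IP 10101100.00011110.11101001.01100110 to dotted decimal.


10101100 = 172
00011110 = 30
11101001 = 233
01100110 = 102
IP: 172.30.233.102


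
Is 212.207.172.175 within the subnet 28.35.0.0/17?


Subnet network: 28.35.0.0
Test IP AND mask: 212.207.128.0
No, 212.207.172.175 is not in 28.35.0.0/17


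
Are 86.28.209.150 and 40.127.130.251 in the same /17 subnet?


Mask: 255.255.128.0
86.28.209.150 AND mask = 86.28.128.0
40.127.130.251 AND mask = 40.127.128.0
No, different subnets (86.28.128.0 vs 40.127.128.0)


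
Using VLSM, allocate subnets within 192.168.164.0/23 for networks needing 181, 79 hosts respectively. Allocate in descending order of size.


181 hosts -> /24 (254 usable): 192.168.164.0/24
79 hosts -> /25 (126 usable): 192.168.165.0/25
Allocation: 192.168.164.0/24 (181 hosts, 254 usable); 192.168.165.0/25 (79 hosts, 126 usable)


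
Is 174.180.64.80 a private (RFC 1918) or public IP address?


RFC 1918 private ranges:
  10.0.0.0/8 (10.0.0.0 - 10.255.255.255)
  172.16.0.0/12 (172.16.0.0 - 172.31.255.255)
  192.168.0.0/16 (192.168.0.0 - 192.168.255.255)
Public (not in any RFC 1918 range)


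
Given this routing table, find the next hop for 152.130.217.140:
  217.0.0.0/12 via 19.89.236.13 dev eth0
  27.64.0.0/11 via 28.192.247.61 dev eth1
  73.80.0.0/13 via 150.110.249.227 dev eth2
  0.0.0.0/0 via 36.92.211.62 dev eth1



Longest prefix match for 152.130.217.140:
  /12 217.0.0.0: no
  /11 27.64.0.0: no
  /13 73.80.0.0: no
  /0 0.0.0.0: MATCH
Selected: next-hop 36.92.211.62 via eth1 (matched /0)


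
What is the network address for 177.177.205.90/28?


IP:   10110001.10110001.11001101.01011010
Mask: 11111111.11111111.11111111.11110000
AND operation:
Net:  10110001.10110001.11001101.01010000
Network: 177.177.205.80/28


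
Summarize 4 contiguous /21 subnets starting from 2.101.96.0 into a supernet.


Original prefix: /21
Number of subnets: 4 = 2^2
New prefix = 21 - 2 = 19
Supernet: 2.101.96.0/19


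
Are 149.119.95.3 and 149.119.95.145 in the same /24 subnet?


Mask: 255.255.255.0
149.119.95.3 AND mask = 149.119.95.0
149.119.95.145 AND mask = 149.119.95.0
Yes, same subnet (149.119.95.0)


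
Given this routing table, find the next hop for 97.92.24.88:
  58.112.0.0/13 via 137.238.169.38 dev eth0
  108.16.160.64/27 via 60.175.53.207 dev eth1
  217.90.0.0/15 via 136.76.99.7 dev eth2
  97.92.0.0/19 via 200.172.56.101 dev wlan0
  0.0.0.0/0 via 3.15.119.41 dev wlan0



Longest prefix match for 97.92.24.88:
  /13 58.112.0.0: no
  /27 108.16.160.64: no
  /15 217.90.0.0: no
  /19 97.92.0.0: MATCH
  /0 0.0.0.0: MATCH
Selected: next-hop 200.172.56.101 via wlan0 (matched /19)


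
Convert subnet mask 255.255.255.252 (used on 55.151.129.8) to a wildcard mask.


Subnet mask: 255.255.255.252
Wildcard = 255.255.255.255 - subnet mask
255 - 255 = 0
255 - 255 = 0
255 - 255 = 0
255 - 252 = 3
Wildcard: 0.0.0.3


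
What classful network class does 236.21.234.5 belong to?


First octet: 236
Binary: 11101100
1110xxxx -> Class D (224-239)
Class D (multicast), default mask N/A


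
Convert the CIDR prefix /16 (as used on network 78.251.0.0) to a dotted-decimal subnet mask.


/16 means 16 network bits, 16 host bits
Binary: 11111111111111110000000000000000
Mask: 255.255.0.0


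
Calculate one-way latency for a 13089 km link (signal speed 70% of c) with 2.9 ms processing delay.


Speed = 0.7 * 3e5 km/s = 210000 km/s
Propagation delay = 13089 / 210000 = 0.0623 s = 62.3286 ms
Processing delay = 2.9 ms
Total one-way latency = 65.2286 ms


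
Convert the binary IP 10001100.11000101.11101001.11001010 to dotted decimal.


10001100 = 140
11000101 = 197
11101001 = 233
11001010 = 202
IP: 140.197.233.202


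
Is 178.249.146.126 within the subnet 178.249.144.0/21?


Subnet network: 178.249.144.0
Test IP AND mask: 178.249.144.0
Yes, 178.249.146.126 is in 178.249.144.0/21


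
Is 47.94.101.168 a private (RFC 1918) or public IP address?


RFC 1918 private ranges:
  10.0.0.0/8 (10.0.0.0 - 10.255.255.255)
  172.16.0.0/12 (172.16.0.0 - 172.31.255.255)
  192.168.0.0/16 (192.168.0.0 - 192.168.255.255)
Public (not in any RFC 1918 range)


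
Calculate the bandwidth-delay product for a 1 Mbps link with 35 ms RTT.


BDP = bandwidth * RTT
= 1 Mbps * 35 ms
= 1 * 1e6 * 35 / 1000 bits
= 35000 bits
= 4375 bytes
= 4.2725 KB
BDP = 35000 bits (4375 bytes)


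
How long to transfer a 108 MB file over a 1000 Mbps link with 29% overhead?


Effective throughput = 1000 * (1 - 29/100) = 710 Mbps
File size in Mb = 108 * 8 = 864 Mb
Time = 864 / 710
Time = 1.2169 seconds


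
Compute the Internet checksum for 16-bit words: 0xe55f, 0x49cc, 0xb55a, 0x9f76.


Sum all words (with carry folding):
+ 0xe55f = 0xe55f
+ 0x49cc = 0x2f2c
+ 0xb55a = 0xe486
+ 0x9f76 = 0x83fd
One's complement: ~0x83fd
Checksum = 0x7c02


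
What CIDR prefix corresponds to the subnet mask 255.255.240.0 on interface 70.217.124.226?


Binary: 11111111.11111111.11110000.00000000
Count leading 1s
Prefix: /20


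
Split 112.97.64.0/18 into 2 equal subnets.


New prefix = 18 + 1 = 19
Each subnet has 8192 addresses
  112.97.64.0/19
  112.97.96.0/19
Subnets: 112.97.64.0/19, 112.97.96.0/19


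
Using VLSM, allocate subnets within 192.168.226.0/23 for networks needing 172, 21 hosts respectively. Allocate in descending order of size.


172 hosts -> /24 (254 usable): 192.168.226.0/24
21 hosts -> /27 (30 usable): 192.168.227.0/27
Allocation: 192.168.226.0/24 (172 hosts, 254 usable); 192.168.227.0/27 (21 hosts, 30 usable)


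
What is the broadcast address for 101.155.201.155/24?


Network: 101.155.201.0/24
Host bits = 8
Set all host bits to 1:
Broadcast: 101.155.201.255


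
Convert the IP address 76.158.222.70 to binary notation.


76 = 01001100
158 = 10011110
222 = 11011110
70 = 01000110
Binary: 01001100.10011110.11011110.01000110


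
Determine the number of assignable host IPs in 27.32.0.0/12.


Host bits = 32 - 12 = 20
Total addresses = 2^20 = 1048576
Usable = total - 2 (network and broadcast)
Usable hosts: 1048574


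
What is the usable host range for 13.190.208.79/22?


Network: 13.190.208.0
Broadcast: 13.190.211.255
First usable = network + 1
Last usable = broadcast - 1
Range: 13.190.208.1 to 13.190.211.254


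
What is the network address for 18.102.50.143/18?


IP:   00010010.01100110.00110010.10001111
Mask: 11111111.11111111.11000000.00000000
AND operation:
Net:  00010010.01100110.00000000.00000000
Network: 18.102.0.0/18


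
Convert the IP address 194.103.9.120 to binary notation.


194 = 11000010
103 = 01100111
9 = 00001001
120 = 01111000
Binary: 11000010.01100111.00001001.01111000


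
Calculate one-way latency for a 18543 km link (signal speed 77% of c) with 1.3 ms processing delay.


Speed = 0.77 * 3e5 km/s = 231000 km/s
Propagation delay = 18543 / 231000 = 0.0803 s = 80.2727 ms
Processing delay = 1.3 ms
Total one-way latency = 81.5727 ms


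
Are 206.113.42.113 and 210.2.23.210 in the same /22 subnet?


Mask: 255.255.252.0
206.113.42.113 AND mask = 206.113.40.0
210.2.23.210 AND mask = 210.2.20.0
No, different subnets (206.113.40.0 vs 210.2.20.0)


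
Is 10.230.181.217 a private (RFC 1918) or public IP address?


RFC 1918 private ranges:
  10.0.0.0/8 (10.0.0.0 - 10.255.255.255)
  172.16.0.0/12 (172.16.0.0 - 172.31.255.255)
  192.168.0.0/16 (192.168.0.0 - 192.168.255.255)
Private (in 10.0.0.0/8)


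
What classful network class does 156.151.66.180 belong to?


First octet: 156
Binary: 10011100
10xxxxxx -> Class B (128-191)
Class B, default mask 255.255.0.0 (/16)


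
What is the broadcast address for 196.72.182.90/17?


Network: 196.72.128.0/17
Host bits = 15
Set all host bits to 1:
Broadcast: 196.72.255.255


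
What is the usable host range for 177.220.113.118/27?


Network: 177.220.113.96
Broadcast: 177.220.113.127
First usable = network + 1
Last usable = broadcast - 1
Range: 177.220.113.97 to 177.220.113.126


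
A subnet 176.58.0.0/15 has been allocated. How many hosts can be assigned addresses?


Host bits = 32 - 15 = 17
Total addresses = 2^17 = 131072
Usable = total - 2 (network and broadcast)
Usable hosts: 131070


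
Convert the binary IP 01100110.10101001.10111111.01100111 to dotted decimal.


01100110 = 102
10101001 = 169
10111111 = 191
01100111 = 103
IP: 102.169.191.103


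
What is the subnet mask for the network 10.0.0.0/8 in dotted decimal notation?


/8 means 8 network bits, 24 host bits
Binary: 11111111000000000000000000000000
Mask: 255.0.0.0


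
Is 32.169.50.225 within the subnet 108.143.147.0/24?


Subnet network: 108.143.147.0
Test IP AND mask: 32.169.50.0
No, 32.169.50.225 is not in 108.143.147.0/24


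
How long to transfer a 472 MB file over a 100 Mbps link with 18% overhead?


Effective throughput = 100 * (1 - 18/100) = 82 Mbps
File size in Mb = 472 * 8 = 3776 Mb
Time = 3776 / 82
Time = 46.0488 seconds


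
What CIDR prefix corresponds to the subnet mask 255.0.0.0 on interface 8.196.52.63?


Binary: 11111111.00000000.00000000.00000000
Count leading 1s
Prefix: /8


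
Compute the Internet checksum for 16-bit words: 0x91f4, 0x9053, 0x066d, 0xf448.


Sum all words (with carry folding):
+ 0x91f4 = 0x91f4
+ 0x9053 = 0x2248
+ 0x066d = 0x28b5
+ 0xf448 = 0x1cfe
One's complement: ~0x1cfe
Checksum = 0xe301


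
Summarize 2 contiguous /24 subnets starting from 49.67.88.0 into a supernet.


Original prefix: /24
Number of subnets: 2 = 2^1
New prefix = 24 - 1 = 23
Supernet: 49.67.88.0/23


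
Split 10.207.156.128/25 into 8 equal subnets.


New prefix = 25 + 3 = 28
Each subnet has 16 addresses
  10.207.156.128/28
  10.207.156.144/28
  10.207.156.160/28
  10.207.156.176/28
  10.207.156.192/28
  10.207.156.208/28
  10.207.156.224/28
  10.207.156.240/28
Subnets: 10.207.156.128/28, 10.207.156.144/28, 10.207.156.160/28, 10.207.156.176/28, 10.207.156.192/28, 10.207.156.208/28, 10.207.156.224/28, 10.207.156.240/28


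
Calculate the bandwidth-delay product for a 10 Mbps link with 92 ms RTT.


BDP = bandwidth * RTT
= 10 Mbps * 92 ms
= 10 * 1e6 * 92 / 1000 bits
= 920000 bits
= 115000 bytes
= 112.3047 KB
BDP = 920000 bits (115000 bytes)


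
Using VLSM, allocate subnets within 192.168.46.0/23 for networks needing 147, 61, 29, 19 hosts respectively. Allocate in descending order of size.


147 hosts -> /24 (254 usable): 192.168.46.0/24
61 hosts -> /26 (62 usable): 192.168.47.0/26
29 hosts -> /27 (30 usable): 192.168.47.64/27
19 hosts -> /27 (30 usable): 192.168.47.96/27
Allocation: 192.168.46.0/24 (147 hosts, 254 usable); 192.168.47.0/26 (61 hosts, 62 usable); 192.168.47.64/27 (29 hosts, 30 usable); 192.168.47.96/27 (19 hosts, 30 usable)


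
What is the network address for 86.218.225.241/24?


IP:   01010110.11011010.11100001.11110001
Mask: 11111111.11111111.11111111.00000000
AND operation:
Net:  01010110.11011010.11100001.00000000
Network: 86.218.225.0/24


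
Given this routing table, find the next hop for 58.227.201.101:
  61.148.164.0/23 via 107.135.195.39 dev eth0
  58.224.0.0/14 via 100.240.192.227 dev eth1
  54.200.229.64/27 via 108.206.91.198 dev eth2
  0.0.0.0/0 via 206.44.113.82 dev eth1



Longest prefix match for 58.227.201.101:
  /23 61.148.164.0: no
  /14 58.224.0.0: MATCH
  /27 54.200.229.64: no
  /0 0.0.0.0: MATCH
Selected: next-hop 100.240.192.227 via eth1 (matched /14)


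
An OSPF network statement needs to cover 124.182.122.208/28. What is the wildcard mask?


Subnet mask: 255.255.255.240
Wildcard = 255.255.255.255 - subnet mask
255 - 255 = 0
255 - 255 = 0
255 - 255 = 0
255 - 240 = 15
Wildcard: 0.0.0.15


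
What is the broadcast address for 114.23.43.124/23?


Network: 114.23.42.0/23
Host bits = 9
Set all host bits to 1:
Broadcast: 114.23.43.255


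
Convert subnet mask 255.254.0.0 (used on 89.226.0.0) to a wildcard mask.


Subnet mask: 255.254.0.0
Wildcard = 255.255.255.255 - subnet mask
255 - 255 = 0
255 - 254 = 1
255 - 0 = 255
255 - 0 = 255
Wildcard: 0.1.255.255


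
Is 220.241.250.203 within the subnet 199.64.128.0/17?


Subnet network: 199.64.128.0
Test IP AND mask: 220.241.128.0
No, 220.241.250.203 is not in 199.64.128.0/17


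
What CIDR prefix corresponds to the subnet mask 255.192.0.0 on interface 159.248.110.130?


Binary: 11111111.11000000.00000000.00000000
Count leading 1s
Prefix: /10


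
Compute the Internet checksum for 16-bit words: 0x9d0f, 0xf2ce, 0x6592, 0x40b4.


Sum all words (with carry folding):
+ 0x9d0f = 0x9d0f
+ 0xf2ce = 0x8fde
+ 0x6592 = 0xf570
+ 0x40b4 = 0x3625
One's complement: ~0x3625
Checksum = 0xc9da


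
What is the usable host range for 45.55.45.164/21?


Network: 45.55.40.0
Broadcast: 45.55.47.255
First usable = network + 1
Last usable = broadcast - 1
Range: 45.55.40.1 to 45.55.47.254


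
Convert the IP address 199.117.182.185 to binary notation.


199 = 11000111
117 = 01110101
182 = 10110110
185 = 10111001
Binary: 11000111.01110101.10110110.10111001


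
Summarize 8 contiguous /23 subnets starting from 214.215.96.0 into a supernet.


Original prefix: /23
Number of subnets: 8 = 2^3
New prefix = 23 - 3 = 20
Supernet: 214.215.96.0/20
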